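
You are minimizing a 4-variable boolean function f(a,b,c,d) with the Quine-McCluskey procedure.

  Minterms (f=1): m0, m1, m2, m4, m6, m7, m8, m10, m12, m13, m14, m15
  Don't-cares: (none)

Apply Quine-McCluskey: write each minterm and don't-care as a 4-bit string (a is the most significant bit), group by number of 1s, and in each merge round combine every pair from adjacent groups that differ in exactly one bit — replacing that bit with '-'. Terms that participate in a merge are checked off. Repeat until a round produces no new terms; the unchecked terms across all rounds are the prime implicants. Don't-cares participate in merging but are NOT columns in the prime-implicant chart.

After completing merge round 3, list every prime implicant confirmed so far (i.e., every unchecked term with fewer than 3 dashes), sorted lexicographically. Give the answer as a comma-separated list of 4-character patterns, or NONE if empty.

-11-, 000-, 11--

[col 0] 0000*, 0001*, 0010*, 0100*, 0110*, 0111*, 1000*, 1010*, 1100*, 1101*, 1110*, 1111*
[col 1] -000*, -010*, -100*, -110*, -111*, 0-00*, 0-10*, 00-0*, 000-, 01-0*, 011-*, 1-00*, 1-10*, 10-0*, 11-0*, 11-1*, 110-*, 111-*
[col 2] --00*, --10*, -0-0*, -1-0*, -11-, 0--0*, 1--0*, 11--
[col 3] ---0
Prime implicants: ---0, -11-, 000-, 11--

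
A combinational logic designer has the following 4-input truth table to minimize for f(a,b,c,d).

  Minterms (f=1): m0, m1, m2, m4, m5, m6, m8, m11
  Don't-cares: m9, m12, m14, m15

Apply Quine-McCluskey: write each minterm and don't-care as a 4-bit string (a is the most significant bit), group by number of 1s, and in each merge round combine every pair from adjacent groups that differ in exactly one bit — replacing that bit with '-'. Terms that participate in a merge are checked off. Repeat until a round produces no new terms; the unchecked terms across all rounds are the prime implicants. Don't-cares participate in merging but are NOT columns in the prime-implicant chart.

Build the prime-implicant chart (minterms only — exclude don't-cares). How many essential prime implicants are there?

[col 0] 0000*, 0001*, 0010*, 0100*, 0101*, 0110*, 1000*, 1001*, 1011*, 1100*, 1110*, 1111*
[col 1] -000*, -001*, -100*, -110*, 0-00*, 0-01*, 0-10*, 00-0*, 000-*, 01-0*, 010-*, 1-00*, 1-11, 10-1, 100-*, 11-0*, 111-
[col 2] --00, -00-, -1-0, 0--0, 0-0-
Prime implicants: --00, -00-, -1-0, 0--0, 0-0-, 1-11, 10-1, 111-
PI chart (minterm → PIs covering it):
  0 | --00,-00-,0--0,0-0-
  1 | -00-,0-0-
  2 | 0--0  (sole → essential)
  4 | --00,-1-0,0--0,0-0-
  5 | 0-0-  (sole → essential)
  6 | -1-0,0--0
  8 | --00,-00-
  11 | 1-11,10-1
Essential prime implicants: 0--0, 0-0-

2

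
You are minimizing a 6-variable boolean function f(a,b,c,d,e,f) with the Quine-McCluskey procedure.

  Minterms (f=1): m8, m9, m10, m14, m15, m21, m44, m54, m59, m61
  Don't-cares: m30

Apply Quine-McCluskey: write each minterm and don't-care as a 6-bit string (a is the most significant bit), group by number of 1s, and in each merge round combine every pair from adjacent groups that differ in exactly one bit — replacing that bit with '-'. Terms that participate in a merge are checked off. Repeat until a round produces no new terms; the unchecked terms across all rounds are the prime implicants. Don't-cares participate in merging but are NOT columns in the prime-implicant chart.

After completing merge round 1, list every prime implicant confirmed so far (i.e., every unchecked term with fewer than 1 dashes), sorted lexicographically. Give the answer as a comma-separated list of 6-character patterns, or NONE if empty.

010101, 101100, 110110, 111011, 111101

size-2^0 implicants → 001000(✓)  001001(✓)  001010(✓)  001110(✓)  001111(✓)  010101  011110(✓)  101100  110110  111011  111101
size-2^1 implicants → 0-1110  001-10  0010-0  00100-  00111-
Unchecked terms (primes): 0-1110, 001-10, 0010-0, 00100-, 00111-, 010101, 101100, 110110, 111011, 111101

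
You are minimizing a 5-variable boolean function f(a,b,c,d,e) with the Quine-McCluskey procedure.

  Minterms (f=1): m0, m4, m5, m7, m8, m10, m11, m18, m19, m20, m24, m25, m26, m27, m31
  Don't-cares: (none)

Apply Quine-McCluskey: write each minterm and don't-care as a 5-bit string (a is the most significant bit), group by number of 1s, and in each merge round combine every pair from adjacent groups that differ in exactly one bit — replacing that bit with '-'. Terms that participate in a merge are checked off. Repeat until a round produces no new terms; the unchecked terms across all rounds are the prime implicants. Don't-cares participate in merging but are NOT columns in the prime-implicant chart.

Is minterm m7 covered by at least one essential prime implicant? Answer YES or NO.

YES

Round 0: 00000✓ 00100✓ 00101✓ 00111✓ 01000✓ 01010✓ 01011✓ 10010✓ 10011✓ 10100✓ 11000✓ 11001✓ 11010✓ 11011✓ 11111✓
Round 1: -0100 -1000✓ -1010✓ -1011✓ 0-000 00-00 001-1 0010- 010-0✓ 0101-✓ 1-010✓ 1-011✓ 1001-✓ 11-11 110-0✓ 110-1✓ 1100-✓ 1101-✓
Round 2: -10-0 -101- 1-01- 110--
PIs = {-0100, -10-0, -101-, 0-000, 00-00, 001-1, 0010-, 1-01-, 11-11, 110--}
Coverage chart:
  m0: 0-000,00-00
  m4: -0100,00-00,0010-
  m5: 001-1,0010-
  m7: 001-1 ←essential
  m8: -10-0,0-000
  m10: -10-0,-101-
  m11: -101- ←essential
  m18: 1-01- ←essential
  m19: 1-01- ←essential
  m20: -0100 ←essential
  m24: -10-0,110--
  m25: 110-- ←essential
  m26: -10-0,-101-,1-01-,110--
  m27: -101-,1-01-,11-11,110--
  m31: 11-11 ←essential
Essential: -0100, -101-, 001-1, 1-01-, 11-11, 110--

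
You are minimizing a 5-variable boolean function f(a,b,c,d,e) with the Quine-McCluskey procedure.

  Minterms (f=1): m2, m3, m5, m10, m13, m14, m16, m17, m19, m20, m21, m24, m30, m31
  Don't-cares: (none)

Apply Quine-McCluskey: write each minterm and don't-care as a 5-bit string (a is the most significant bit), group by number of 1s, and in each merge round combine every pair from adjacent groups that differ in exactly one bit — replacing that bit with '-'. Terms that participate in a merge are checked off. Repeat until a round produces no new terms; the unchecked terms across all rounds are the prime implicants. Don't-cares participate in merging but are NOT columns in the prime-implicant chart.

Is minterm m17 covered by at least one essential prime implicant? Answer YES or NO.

YES

Round 0: 00010✓ 00011✓ 00101✓ 01010✓ 01101✓ 01110✓ 10000✓ 10001✓ 10011✓ 10100✓ 10101✓ 11000✓ 11110✓ 11111✓
Round 1: -0011 -0101 -1110 0-010 0-101 0001- 01-10 1-000 10-00✓ 10-01✓ 100-1 1000-✓ 1010-✓ 1111-
Round 2: 10-0-
PIs = {-0011, -0101, -1110, 0-010, 0-101, 0001-, 01-10, 1-000, 10-0-, 100-1, 1111-}
Coverage chart:
  m2: 0-010,0001-
  m3: -0011,0001-
  m5: -0101,0-101
  m10: 0-010,01-10
  m13: 0-101 ←essential
  m14: -1110,01-10
  m16: 1-000,10-0-
  m17: 10-0-,100-1
  m19: -0011,100-1
  m20: 10-0- ←essential
  m21: -0101,10-0-
  m24: 1-000 ←essential
  m30: -1110,1111-
  m31: 1111- ←essential
Essential: 0-101, 1-000, 10-0-, 1111-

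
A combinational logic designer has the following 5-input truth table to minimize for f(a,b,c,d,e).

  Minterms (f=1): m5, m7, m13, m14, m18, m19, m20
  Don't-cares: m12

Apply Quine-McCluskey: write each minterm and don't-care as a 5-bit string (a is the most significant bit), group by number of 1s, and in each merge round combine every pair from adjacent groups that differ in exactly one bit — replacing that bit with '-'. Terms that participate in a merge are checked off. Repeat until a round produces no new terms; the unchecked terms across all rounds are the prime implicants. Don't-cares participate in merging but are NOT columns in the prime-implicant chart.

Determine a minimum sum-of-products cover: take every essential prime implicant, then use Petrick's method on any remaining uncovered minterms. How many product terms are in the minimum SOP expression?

size-2^0 implicants → 00101(✓)  00111(✓)  01100(✓)  01101(✓)  01110(✓)  10010(✓)  10011(✓)  10100
size-2^1 implicants → 0-101  001-1  011-0  0110-  1001-
Unchecked terms (primes): 0-101, 001-1, 011-0, 0110-, 1001-, 10100
Minterm coverage:
  m5 ⊆ 0-101,001-1
  m7 ⊆ 001-1 [E]
  m13 ⊆ 0-101,0110-
  m14 ⊆ 011-0 [E]
  m18 ⊆ 1001- [E]
  m19 ⊆ 1001- [E]
  m20 ⊆ 10100 [E]
E = {001-1, 011-0, 1001-, 10100}
Petrick residual → 0-101
Cover = a'cd'e + a'b'ce + a'bce' + ab'c'd + ab'cd'e'  |cover|=5

5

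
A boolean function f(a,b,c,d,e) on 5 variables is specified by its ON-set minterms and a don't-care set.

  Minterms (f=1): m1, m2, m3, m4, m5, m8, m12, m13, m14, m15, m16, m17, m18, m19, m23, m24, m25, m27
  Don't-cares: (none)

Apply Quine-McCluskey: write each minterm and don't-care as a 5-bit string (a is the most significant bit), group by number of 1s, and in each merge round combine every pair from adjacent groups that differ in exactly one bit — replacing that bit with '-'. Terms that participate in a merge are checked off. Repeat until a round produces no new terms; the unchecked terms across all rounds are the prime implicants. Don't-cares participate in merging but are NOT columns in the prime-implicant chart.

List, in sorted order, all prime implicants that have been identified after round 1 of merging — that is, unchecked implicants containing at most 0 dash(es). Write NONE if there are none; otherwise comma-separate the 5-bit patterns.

[col 0] 00001*, 00010*, 00011*, 00100*, 00101*, 01000*, 01100*, 01101*, 01110*, 01111*, 10000*, 10001*, 10010*, 10011*, 10111*, 11000*, 11001*, 11011*
[col 1] -0001*, -0010*, -0011*, -1000, 0-100*, 0-101*, 00-01, 000-1*, 0001-*, 0010-*, 01-00, 011-0*, 011-1*, 0110-*, 0111-*, 1-000*, 1-001*, 1-011*, 10-11, 100-0*, 100-1*, 1000-*, 1001-*, 110-1*, 1100-*
[col 2] -00-1, -001-, 0-10-, 011--, 1-0-1, 1-00-, 100--
Prime implicants: -00-1, -001-, -1000, 0-10-, 00-01, 01-00, 011--, 1-0-1, 1-00-, 10-11, 100--

NONE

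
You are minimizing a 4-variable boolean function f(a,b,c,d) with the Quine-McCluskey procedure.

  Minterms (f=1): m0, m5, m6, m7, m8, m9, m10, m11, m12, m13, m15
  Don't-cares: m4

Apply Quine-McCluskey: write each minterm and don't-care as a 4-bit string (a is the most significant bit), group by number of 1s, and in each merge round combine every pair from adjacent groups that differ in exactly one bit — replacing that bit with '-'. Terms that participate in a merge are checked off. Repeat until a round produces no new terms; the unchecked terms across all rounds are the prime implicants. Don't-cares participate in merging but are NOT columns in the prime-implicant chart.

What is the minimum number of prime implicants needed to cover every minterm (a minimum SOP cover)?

4

[col 0] 0000*, 0100*, 0101*, 0110*, 0111*, 1000*, 1001*, 1010*, 1011*, 1100*, 1101*, 1111*
[col 1] -000*, -100*, -101*, -111*, 0-00*, 01-0*, 01-1*, 010-*, 011-*, 1-00*, 1-01*, 1-11*, 10-0*, 10-1*, 100-*, 101-*, 11-1*, 110-*
[col 2] --00, -1-1, -10-, 01--, 1--1, 1-0-, 10--
Prime implicants: --00, -1-1, -10-, 01--, 1--1, 1-0-, 10--
PI chart (minterm → PIs covering it):
  0 | --00  (sole → essential)
  5 | -1-1,-10-,01--
  6 | 01--  (sole → essential)
  7 | -1-1,01--
  8 | --00,1-0-,10--
  9 | 1--1,1-0-,10--
  10 | 10--  (sole → essential)
  11 | 1--1,10--
  12 | --00,-10-,1-0-
  13 | -1-1,-10-,1--1,1-0-
  15 | -1-1,1--1
Essential prime implicants: --00, 01--, 10--
Petrick residual → -1-1
Minimum SOP uses 4 PIs: c'd' + bd + a'b + ab'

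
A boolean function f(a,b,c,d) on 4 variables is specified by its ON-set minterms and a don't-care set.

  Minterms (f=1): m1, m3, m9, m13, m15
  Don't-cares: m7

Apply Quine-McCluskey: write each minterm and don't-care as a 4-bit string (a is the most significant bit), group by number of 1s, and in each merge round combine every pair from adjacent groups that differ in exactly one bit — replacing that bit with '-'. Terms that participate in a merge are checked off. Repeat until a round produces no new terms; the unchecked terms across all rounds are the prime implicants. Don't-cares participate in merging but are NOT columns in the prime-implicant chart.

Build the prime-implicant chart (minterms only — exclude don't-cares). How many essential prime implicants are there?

size-2^0 implicants → 0001(✓)  0011(✓)  0111(✓)  1001(✓)  1101(✓)  1111(✓)
size-2^1 implicants → -001  -111  0-11  00-1  1-01  11-1
Unchecked terms (primes): -001, -111, 0-11, 00-1, 1-01, 11-1
Minterm coverage:
  m1 ⊆ -001,00-1
  m3 ⊆ 0-11,00-1
  m9 ⊆ -001,1-01
  m13 ⊆ 1-01,11-1
  m15 ⊆ -111,11-1
(no essential prime implicants)

0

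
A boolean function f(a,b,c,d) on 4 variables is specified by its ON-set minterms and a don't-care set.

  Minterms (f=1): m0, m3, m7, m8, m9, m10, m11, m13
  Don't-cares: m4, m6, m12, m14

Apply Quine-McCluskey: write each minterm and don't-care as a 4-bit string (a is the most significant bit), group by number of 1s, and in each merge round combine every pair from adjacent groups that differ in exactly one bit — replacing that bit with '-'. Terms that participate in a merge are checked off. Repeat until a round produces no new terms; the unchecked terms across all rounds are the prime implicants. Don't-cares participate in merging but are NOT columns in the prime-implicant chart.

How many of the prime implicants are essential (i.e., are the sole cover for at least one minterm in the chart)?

2

[col 0] 0000*, 0011*, 0100*, 0110*, 0111*, 1000*, 1001*, 1010*, 1011*, 1100*, 1101*, 1110*
[col 1] -000*, -011, -100*, -110*, 0-00*, 0-11, 01-0*, 011-, 1-00*, 1-01*, 1-10*, 10-0*, 10-1*, 100-*, 101-*, 11-0*, 110-*
[col 2] --00, -1-0, 1--0, 1-0-, 10--
Prime implicants: --00, -011, -1-0, 0-11, 011-, 1--0, 1-0-, 10--
PI chart (minterm → PIs covering it):
  0 | --00  (sole → essential)
  3 | -011,0-11
  7 | 0-11,011-
  8 | --00,1--0,1-0-,10--
  9 | 1-0-,10--
  10 | 1--0,10--
  11 | -011,10--
  13 | 1-0-  (sole → essential)
Essential prime implicants: --00, 1-0-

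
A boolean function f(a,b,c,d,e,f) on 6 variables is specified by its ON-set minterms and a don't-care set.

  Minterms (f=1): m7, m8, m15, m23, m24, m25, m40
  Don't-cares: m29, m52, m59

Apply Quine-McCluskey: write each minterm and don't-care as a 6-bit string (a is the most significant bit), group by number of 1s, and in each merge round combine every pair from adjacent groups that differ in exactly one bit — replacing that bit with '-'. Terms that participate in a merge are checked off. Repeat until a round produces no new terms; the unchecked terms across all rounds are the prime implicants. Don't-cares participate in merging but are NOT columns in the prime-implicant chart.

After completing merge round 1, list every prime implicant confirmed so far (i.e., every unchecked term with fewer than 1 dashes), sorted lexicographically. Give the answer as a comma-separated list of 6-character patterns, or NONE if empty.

[col 0] 000111*, 001000*, 001111*, 010111*, 011000*, 011001*, 011101*, 101000*, 110100, 111011
[col 1] -01000, 0-0111, 0-1000, 00-111, 011-01, 01100-
Prime implicants: -01000, 0-0111, 0-1000, 00-111, 011-01, 01100-, 110100, 111011

110100, 111011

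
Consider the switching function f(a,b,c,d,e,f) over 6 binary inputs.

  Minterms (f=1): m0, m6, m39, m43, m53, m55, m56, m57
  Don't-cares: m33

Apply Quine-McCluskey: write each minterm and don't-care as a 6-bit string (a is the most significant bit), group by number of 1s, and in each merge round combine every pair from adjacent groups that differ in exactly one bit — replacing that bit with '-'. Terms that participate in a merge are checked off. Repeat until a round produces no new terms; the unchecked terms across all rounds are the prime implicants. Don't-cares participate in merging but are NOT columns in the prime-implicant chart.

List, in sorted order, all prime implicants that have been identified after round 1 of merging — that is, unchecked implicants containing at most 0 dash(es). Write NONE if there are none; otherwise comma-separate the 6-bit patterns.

size-2^0 implicants → 000000  000110  100001  100111(✓)  101011  110101(✓)  110111(✓)  111000(✓)  111001(✓)
size-2^1 implicants → 1-0111  1101-1  11100-
Unchecked terms (primes): 000000, 000110, 1-0111, 100001, 101011, 1101-1, 11100-

000000, 000110, 100001, 101011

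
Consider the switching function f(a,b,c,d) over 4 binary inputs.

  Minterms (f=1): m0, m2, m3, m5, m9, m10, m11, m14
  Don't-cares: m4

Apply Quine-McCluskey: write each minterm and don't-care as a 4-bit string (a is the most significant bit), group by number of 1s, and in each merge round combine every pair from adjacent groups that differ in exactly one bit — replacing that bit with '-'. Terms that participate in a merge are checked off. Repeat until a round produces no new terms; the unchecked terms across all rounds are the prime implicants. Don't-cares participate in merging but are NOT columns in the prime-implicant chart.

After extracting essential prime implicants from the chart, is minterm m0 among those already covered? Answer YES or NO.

[col 0] 0000*, 0010*, 0011*, 0100*, 0101*, 1001*, 1010*, 1011*, 1110*
[col 1] -010*, -011*, 0-00, 00-0, 001-*, 010-, 1-10, 10-1, 101-*
[col 2] -01-
Prime implicants: -01-, 0-00, 00-0, 010-, 1-10, 10-1
PI chart (minterm → PIs covering it):
  0 | 0-00,00-0
  2 | -01-,00-0
  3 | -01-  (sole → essential)
  5 | 010-  (sole → essential)
  9 | 10-1  (sole → essential)
  10 | -01-,1-10
  11 | -01-,10-1
  14 | 1-10  (sole → essential)
Essential prime implicants: -01-, 010-, 1-10, 10-1

NO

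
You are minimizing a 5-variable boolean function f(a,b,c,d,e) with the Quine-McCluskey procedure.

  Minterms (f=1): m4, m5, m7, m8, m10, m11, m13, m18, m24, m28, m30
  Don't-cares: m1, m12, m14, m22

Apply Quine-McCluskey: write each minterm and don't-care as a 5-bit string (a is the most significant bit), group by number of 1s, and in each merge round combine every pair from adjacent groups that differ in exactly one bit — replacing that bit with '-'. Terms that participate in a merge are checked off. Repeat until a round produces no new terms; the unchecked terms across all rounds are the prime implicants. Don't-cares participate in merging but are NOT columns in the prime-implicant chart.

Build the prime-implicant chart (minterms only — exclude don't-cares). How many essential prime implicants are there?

5

Round 0: 00001✓ 00100✓ 00101✓ 00111✓ 01000✓ 01010✓ 01011✓ 01100✓ 01101✓ 01110✓ 10010✓ 10110✓ 11000✓ 11100✓ 11110✓
Round 1: -1000✓ -1100✓ -1110✓ 0-100✓ 0-101✓ 00-01 001-1 0010-✓ 01-00✓ 01-10✓ 010-0✓ 0101- 011-0✓ 0110-✓ 1-110 10-10 11-00✓ 111-0✓
Round 2: -1-00 -11-0 0-10- 01--0
PIs = {-1-00, -11-0, 0-10-, 00-01, 001-1, 01--0, 0101-, 1-110, 10-10}
Coverage chart:
  m4: 0-10- ←essential
  m5: 0-10-,00-01,001-1
  m7: 001-1 ←essential
  m8: -1-00,01--0
  m10: 01--0,0101-
  m11: 0101- ←essential
  m13: 0-10- ←essential
  m18: 10-10 ←essential
  m24: -1-00 ←essential
  m28: -1-00,-11-0
  m30: -11-0,1-110
Essential: -1-00, 0-10-, 001-1, 0101-, 10-10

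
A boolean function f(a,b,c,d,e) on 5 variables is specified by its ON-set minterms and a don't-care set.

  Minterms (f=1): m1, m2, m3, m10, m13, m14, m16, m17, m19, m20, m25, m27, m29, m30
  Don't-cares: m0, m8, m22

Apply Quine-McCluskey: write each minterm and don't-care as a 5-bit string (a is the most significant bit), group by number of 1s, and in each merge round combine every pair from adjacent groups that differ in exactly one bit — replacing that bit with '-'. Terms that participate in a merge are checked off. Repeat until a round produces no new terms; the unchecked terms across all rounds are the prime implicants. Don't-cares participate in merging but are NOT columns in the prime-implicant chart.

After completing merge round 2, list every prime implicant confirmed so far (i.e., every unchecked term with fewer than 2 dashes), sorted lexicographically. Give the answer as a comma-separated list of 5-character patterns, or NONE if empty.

-1101, -1110, 01-10, 1-110, 10-00, 101-0, 11-01

[col 0] 00000*, 00001*, 00010*, 00011*, 01000*, 01010*, 01101*, 01110*, 10000*, 10001*, 10011*, 10100*, 10110*, 11001*, 11011*, 11101*, 11110*
[col 1] -0000*, -0001*, -0011*, -1101, -1110, 0-000*, 0-010*, 000-0*, 000-1*, 0000-*, 0001-*, 01-10, 010-0*, 1-001*, 1-011*, 1-110, 10-00, 100-1*, 1000-*, 101-0, 11-01, 110-1*
[col 2] -00-1, -000-, 0-0-0, 000--, 1-0-1
Prime implicants: -00-1, -000-, -1101, -1110, 0-0-0, 000--, 01-10, 1-0-1, 1-110, 10-00, 101-0, 11-01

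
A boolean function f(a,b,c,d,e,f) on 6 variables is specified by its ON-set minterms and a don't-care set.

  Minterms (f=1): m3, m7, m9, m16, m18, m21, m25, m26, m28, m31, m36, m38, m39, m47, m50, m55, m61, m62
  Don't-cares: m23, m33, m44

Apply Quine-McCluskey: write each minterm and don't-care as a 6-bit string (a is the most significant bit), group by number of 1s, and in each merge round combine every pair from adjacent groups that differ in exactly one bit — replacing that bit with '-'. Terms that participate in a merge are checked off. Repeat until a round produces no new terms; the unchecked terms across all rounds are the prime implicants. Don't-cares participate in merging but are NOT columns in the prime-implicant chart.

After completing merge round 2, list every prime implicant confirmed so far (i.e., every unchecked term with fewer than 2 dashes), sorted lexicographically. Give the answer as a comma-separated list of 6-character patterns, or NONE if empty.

size-2^0 implicants → 000011(✓)  000111(✓)  001001(✓)  010000(✓)  010010(✓)  010101(✓)  010111(✓)  011001(✓)  011010(✓)  011100  011111(✓)  100001  100100(✓)  100110(✓)  100111(✓)  101100(✓)  101111(✓)  110010(✓)  110111(✓)  111101  111110
size-2^1 implicants → -00111(✓)  -10010  -10111(✓)  0-0111(✓)  0-1001  000-11  01-010  01-111  0100-0  0101-1  1-0111(✓)  10-100  10-111  1001-0  10011-
size-2^2 implicants → --0111
Unchecked terms (primes): --0111, -10010, 0-1001, 000-11, 01-010, 01-111, 0100-0, 0101-1, 011100, 10-100, 10-111, 100001, 1001-0, 10011-, 111101, 111110

-10010, 0-1001, 000-11, 01-010, 01-111, 0100-0, 0101-1, 011100, 10-100, 10-111, 100001, 1001-0, 10011-, 111101, 111110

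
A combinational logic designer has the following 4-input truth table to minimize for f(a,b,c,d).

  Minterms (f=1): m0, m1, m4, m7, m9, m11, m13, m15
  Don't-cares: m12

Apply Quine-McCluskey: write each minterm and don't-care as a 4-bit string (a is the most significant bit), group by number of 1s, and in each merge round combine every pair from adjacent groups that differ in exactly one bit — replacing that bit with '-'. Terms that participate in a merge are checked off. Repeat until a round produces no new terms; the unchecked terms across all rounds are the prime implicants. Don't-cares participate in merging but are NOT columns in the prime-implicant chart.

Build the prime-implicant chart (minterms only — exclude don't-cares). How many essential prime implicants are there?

2

Round 0: 0000✓ 0001✓ 0100✓ 0111✓ 1001✓ 1011✓ 1100✓ 1101✓ 1111✓
Round 1: -001 -100 -111 0-00 000- 1-01✓ 1-11✓ 10-1✓ 11-1✓ 110-
Round 2: 1--1
PIs = {-001, -100, -111, 0-00, 000-, 1--1, 110-}
Coverage chart:
  m0: 0-00,000-
  m1: -001,000-
  m4: -100,0-00
  m7: -111 ←essential
  m9: -001,1--1
  m11: 1--1 ←essential
  m13: 1--1,110-
  m15: -111,1--1
Essential: -111, 1--1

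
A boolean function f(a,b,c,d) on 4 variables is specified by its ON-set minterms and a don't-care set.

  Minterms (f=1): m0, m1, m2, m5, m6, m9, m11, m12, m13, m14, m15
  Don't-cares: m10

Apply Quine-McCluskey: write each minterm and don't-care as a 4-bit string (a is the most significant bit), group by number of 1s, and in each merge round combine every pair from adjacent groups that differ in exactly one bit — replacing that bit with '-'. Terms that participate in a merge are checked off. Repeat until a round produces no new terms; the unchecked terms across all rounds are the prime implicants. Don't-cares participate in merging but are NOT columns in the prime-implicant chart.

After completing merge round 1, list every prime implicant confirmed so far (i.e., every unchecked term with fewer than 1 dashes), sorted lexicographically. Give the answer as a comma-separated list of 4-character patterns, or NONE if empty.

NONE

Round 0: 0000✓ 0001✓ 0010✓ 0101✓ 0110✓ 1001✓ 1010✓ 1011✓ 1100✓ 1101✓ 1110✓ 1111✓
Round 1: -001✓ -010✓ -101✓ -110✓ 0-01✓ 0-10✓ 00-0 000- 1-01✓ 1-10✓ 1-11✓ 10-1✓ 101-✓ 11-0✓ 11-1✓ 110-✓ 111-✓
Round 2: --01 --10 1--1 1-1- 11--
PIs = {--01, --10, 00-0, 000-, 1--1, 1-1-, 11--}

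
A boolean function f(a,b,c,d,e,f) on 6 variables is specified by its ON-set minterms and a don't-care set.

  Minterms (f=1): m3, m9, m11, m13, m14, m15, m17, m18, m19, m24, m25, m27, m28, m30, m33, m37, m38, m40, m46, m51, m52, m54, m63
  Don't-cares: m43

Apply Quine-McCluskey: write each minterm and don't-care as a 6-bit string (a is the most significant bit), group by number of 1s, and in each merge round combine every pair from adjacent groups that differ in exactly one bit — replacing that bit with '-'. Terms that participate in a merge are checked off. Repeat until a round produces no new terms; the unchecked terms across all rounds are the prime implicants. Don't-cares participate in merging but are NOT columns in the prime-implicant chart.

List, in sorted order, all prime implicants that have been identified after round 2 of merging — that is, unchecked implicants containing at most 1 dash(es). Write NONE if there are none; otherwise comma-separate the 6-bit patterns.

-01011, -01110, -10011, 0-1110, 00111-, 01001-, 011-00, 01100-, 0111-0, 1-0110, 10-110, 100-01, 101000, 1101-0, 111111

[col 0] 000011*, 001001*, 001011*, 001101*, 001110*, 001111*, 010001*, 010010*, 010011*, 011000*, 011001*, 011011*, 011100*, 011110*, 100001*, 100101*, 100110*, 101000, 101011*, 101110*, 110011*, 110100*, 110110*, 111111
[col 1] -01011, -01110, -10011, 0-0011*, 0-1001*, 0-1011*, 0-1110, 00-011*, 001-01*, 001-11*, 0010-1*, 0011-1*, 00111-, 01-001*, 01-011*, 0100-1*, 01001-, 011-00, 0110-1*, 01100-, 0111-0, 1-0110, 10-110, 100-01, 1101-0
[col 2] 0--011, 0-10-1, 001--1, 01-0-1
Prime implicants: -01011, -01110, -10011, 0--011, 0-10-1, 0-1110, 001--1, 00111-, 01-0-1, 01001-, 011-00, 01100-, 0111-0, 1-0110, 10-110, 100-01, 101000, 1101-0, 111111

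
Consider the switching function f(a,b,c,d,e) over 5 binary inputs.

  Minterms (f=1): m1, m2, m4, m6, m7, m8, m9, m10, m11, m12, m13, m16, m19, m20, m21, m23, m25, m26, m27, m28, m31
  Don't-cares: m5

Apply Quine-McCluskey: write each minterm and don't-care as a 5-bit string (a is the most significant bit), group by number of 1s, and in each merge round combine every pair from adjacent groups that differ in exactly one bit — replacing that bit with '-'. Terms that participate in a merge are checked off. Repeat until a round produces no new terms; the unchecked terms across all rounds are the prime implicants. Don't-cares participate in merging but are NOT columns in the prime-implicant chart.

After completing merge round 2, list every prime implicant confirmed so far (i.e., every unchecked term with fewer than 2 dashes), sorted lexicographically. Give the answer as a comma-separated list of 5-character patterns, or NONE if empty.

0-010, 00-10, 10-00

size-2^0 implicants → 00001(✓)  00010(✓)  00100(✓)  00101(✓)  00110(✓)  00111(✓)  01000(✓)  01001(✓)  01010(✓)  01011(✓)  01100(✓)  01101(✓)  10000(✓)  10011(✓)  10100(✓)  10101(✓)  10111(✓)  11001(✓)  11010(✓)  11011(✓)  11100(✓)  11111(✓)
size-2^1 implicants → -0100(✓)  -0101(✓)  -0111(✓)  -1001(✓)  -1010(✓)  -1011(✓)  -1100(✓)  0-001(✓)  0-010  0-100(✓)  0-101(✓)  00-01(✓)  00-10  001-0(✓)  001-1(✓)  0010-(✓)  0011-(✓)  01-00(✓)  01-01(✓)  010-0(✓)  010-1(✓)  0100-(✓)  0101-(✓)  0110-(✓)  1-011(✓)  1-100(✓)  1-111(✓)  10-00  10-11(✓)  101-1(✓)  1010-(✓)  11-11(✓)  110-1(✓)  1101-(✓)
size-2^2 implicants → --100  -01-1  -010-  -10-1  -101-  0--01  0-10-  001--  01-0-  010--  1--11
Unchecked terms (primes): --100, -01-1, -010-, -10-1, -101-, 0--01, 0-010, 0-10-, 00-10, 001--, 01-0-, 010--, 1--11, 10-00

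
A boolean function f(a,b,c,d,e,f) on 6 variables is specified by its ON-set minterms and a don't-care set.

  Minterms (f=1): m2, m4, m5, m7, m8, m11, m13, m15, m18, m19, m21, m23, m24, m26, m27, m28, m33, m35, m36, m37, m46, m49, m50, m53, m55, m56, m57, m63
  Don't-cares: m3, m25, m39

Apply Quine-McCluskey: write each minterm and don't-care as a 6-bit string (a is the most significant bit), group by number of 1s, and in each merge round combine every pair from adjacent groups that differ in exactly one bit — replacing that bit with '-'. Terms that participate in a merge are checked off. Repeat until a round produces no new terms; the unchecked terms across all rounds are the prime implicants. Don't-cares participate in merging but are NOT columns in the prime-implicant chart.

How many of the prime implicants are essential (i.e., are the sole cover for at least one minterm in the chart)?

[col 0] 000010*, 000011*, 000100*, 000101*, 000111*, 001000*, 001011*, 001101*, 001111*, 010010*, 010011*, 010101*, 010111*, 011000*, 011001*, 011010*, 011011*, 011100*, 100001*, 100011*, 100100*, 100101*, 100111*, 101110, 110001*, 110010*, 110101*, 110111*, 111000*, 111001*, 111111*
[col 1] -00011*, -00100*, -00101*, -00111*, -10010, -10101*, -10111*, -11000*, -11001*, 0-0010*, 0-0011*, 0-0101*, 0-0111*, 0-1000, 0-1011*, 00-011*, 00-101*, 00-111*, 000-11*, 00001-*, 0001-1*, 00010-*, 001-11*, 0011-1*, 01-010*, 01-011*, 010-11*, 01001-*, 0101-1*, 011-00, 0110-0*, 0110-1*, 01100-*, 01101-*, 1-0001*, 1-0101*, 1-0111*, 100-01*, 100-11*, 1000-1*, 1001-1*, 10010-*, 11-001, 11-111, 110-01*, 1101-1*, 11100-*
[col 2] --0101*, --0111*, -00-11, -001-1*, -0010-, -101-1*, -1100-, 0--011, 0-0-11, 0-001-, 0-01-1*, 00--11, 00-1-1, 01-01-, 0110--, 1-0-01, 1-01-1*, 100--1
[col 3] --01-1
Prime implicants: --01-1, -00-11, -0010-, -10010, -1100-, 0--011, 0-0-11, 0-001-, 0-1000, 00--11, 00-1-1, 01-01-, 011-00, 0110--, 1-0-01, 100--1, 101110, 11-001, 11-111
PI chart (minterm → PIs covering it):
  2 | 0-001-  (sole → essential)
  4 | -0010-  (sole → essential)
  5 | --01-1,-0010-,00-1-1
  7 | --01-1,-00-11,0-0-11,00--11,00-1-1
  8 | 0-1000  (sole → essential)
  11 | 0--011,00--11
  13 | 00-1-1  (sole → essential)
  15 | 00--11,00-1-1
  18 | -10010,0-001-,01-01-
  19 | 0--011,0-0-11,0-001-,01-01-
  21 | --01-1  (sole → essential)
  23 | --01-1,0-0-11
  24 | -1100-,0-1000,011-00,0110--
  26 | 01-01-,0110--
  27 | 0--011,01-01-,0110--
  28 | 011-00  (sole → essential)
  33 | 1-0-01,100--1
  35 | -00-11,100--1
  36 | -0010-  (sole → essential)
  37 | --01-1,-0010-,1-0-01,100--1
  46 | 101110  (sole → essential)
  49 | 1-0-01,11-001
  50 | -10010  (sole → essential)
  53 | --01-1,1-0-01
  55 | --01-1,11-111
  56 | -1100-  (sole → essential)
  57 | -1100-,11-001
  63 | 11-111  (sole → essential)
Essential prime implicants: --01-1, -0010-, -10010, -1100-, 0-001-, 0-1000, 00-1-1, 011-00, 101110, 11-111

10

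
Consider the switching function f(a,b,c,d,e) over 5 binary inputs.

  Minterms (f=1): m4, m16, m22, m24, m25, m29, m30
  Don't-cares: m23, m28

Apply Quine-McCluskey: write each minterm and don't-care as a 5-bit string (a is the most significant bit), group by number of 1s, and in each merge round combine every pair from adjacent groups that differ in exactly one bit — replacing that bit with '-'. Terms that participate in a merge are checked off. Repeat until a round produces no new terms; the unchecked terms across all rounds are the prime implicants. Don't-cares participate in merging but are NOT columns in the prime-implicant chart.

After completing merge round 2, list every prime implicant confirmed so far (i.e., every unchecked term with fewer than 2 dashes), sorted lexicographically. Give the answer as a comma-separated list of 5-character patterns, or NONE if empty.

Round 0: 00100 10000✓ 10110✓ 10111✓ 11000✓ 11001✓ 11100✓ 11101✓ 11110✓
Round 1: 1-000 1-110 1011- 11-00✓ 11-01✓ 1100-✓ 111-0 1110-✓
Round 2: 11-0-
PIs = {00100, 1-000, 1-110, 1011-, 11-0-, 111-0}

00100, 1-000, 1-110, 1011-, 111-0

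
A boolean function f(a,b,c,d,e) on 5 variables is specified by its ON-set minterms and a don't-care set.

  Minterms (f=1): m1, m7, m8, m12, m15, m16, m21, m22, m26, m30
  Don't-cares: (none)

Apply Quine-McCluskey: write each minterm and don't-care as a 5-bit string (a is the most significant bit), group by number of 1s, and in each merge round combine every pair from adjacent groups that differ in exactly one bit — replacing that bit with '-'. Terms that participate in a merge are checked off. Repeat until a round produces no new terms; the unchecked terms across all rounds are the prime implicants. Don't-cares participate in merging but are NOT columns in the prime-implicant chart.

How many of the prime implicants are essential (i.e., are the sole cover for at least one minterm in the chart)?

Round 0: 00001 00111✓ 01000✓ 01100✓ 01111✓ 10000 10101 10110✓ 11010✓ 11110✓
Round 1: 0-111 01-00 1-110 11-10
PIs = {0-111, 00001, 01-00, 1-110, 10000, 10101, 11-10}
Coverage chart:
  m1: 00001 ←essential
  m7: 0-111 ←essential
  m8: 01-00 ←essential
  m12: 01-00 ←essential
  m15: 0-111 ←essential
  m16: 10000 ←essential
  m21: 10101 ←essential
  m22: 1-110 ←essential
  m26: 11-10 ←essential
  m30: 1-110,11-10
Essential: 0-111, 00001, 01-00, 1-110, 10000, 10101, 11-10

7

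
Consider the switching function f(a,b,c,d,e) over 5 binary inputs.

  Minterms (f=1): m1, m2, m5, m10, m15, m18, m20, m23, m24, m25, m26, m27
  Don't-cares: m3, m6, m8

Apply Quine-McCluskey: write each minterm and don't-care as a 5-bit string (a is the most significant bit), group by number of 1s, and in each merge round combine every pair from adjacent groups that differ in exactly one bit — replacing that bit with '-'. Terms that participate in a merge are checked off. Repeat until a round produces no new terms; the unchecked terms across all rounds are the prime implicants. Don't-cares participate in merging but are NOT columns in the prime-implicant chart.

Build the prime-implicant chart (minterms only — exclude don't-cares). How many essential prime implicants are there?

[col 0] 00001*, 00010*, 00011*, 00101*, 00110*, 01000*, 01010*, 01111, 10010*, 10100, 10111, 11000*, 11001*, 11010*, 11011*
[col 1] -0010*, -1000*, -1010*, 0-010*, 00-01, 00-10, 000-1, 0001-, 010-0*, 1-010*, 110-0*, 110-1*, 1100-*, 1101-*
[col 2] --010, -10-0, 110--
Prime implicants: --010, -10-0, 00-01, 00-10, 000-1, 0001-, 01111, 10100, 10111, 110--
PI chart (minterm → PIs covering it):
  1 | 00-01,000-1
  2 | --010,00-10,0001-
  5 | 00-01  (sole → essential)
  10 | --010,-10-0
  15 | 01111  (sole → essential)
  18 | --010  (sole → essential)
  20 | 10100  (sole → essential)
  23 | 10111  (sole → essential)
  24 | -10-0,110--
  25 | 110--  (sole → essential)
  26 | --010,-10-0,110--
  27 | 110--  (sole → essential)
Essential prime implicants: --010, 00-01, 01111, 10100, 10111, 110--

6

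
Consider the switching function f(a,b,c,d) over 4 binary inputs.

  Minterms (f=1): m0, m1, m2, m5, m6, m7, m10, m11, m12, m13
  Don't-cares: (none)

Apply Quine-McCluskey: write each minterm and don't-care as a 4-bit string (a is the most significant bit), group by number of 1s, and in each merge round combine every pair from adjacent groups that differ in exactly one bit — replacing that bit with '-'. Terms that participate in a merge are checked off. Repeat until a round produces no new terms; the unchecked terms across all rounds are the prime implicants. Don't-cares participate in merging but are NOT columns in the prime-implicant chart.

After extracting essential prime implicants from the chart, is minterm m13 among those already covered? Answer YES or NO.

YES

size-2^0 implicants → 0000(✓)  0001(✓)  0010(✓)  0101(✓)  0110(✓)  0111(✓)  1010(✓)  1011(✓)  1100(✓)  1101(✓)
size-2^1 implicants → -010  -101  0-01  0-10  00-0  000-  01-1  011-  101-  110-
Unchecked terms (primes): -010, -101, 0-01, 0-10, 00-0, 000-, 01-1, 011-, 101-, 110-
Minterm coverage:
  m0 ⊆ 00-0,000-
  m1 ⊆ 0-01,000-
  m2 ⊆ -010,0-10,00-0
  m5 ⊆ -101,0-01,01-1
  m6 ⊆ 0-10,011-
  m7 ⊆ 01-1,011-
  m10 ⊆ -010,101-
  m11 ⊆ 101- [E]
  m12 ⊆ 110- [E]
  m13 ⊆ -101,110-
E = {101-, 110-}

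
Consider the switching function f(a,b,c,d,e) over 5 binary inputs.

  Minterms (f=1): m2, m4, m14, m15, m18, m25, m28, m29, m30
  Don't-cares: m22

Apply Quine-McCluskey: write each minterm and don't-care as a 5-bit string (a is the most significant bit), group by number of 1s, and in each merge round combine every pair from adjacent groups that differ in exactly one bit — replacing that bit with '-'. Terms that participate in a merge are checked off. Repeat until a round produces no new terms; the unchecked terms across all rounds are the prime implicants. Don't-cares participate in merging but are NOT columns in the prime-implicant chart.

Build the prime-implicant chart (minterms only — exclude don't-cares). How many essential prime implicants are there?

4

size-2^0 implicants → 00010(✓)  00100  01110(✓)  01111(✓)  10010(✓)  10110(✓)  11001(✓)  11100(✓)  11101(✓)  11110(✓)
size-2^1 implicants → -0010  -1110  0111-  1-110  10-10  11-01  111-0  1110-
Unchecked terms (primes): -0010, -1110, 00100, 0111-, 1-110, 10-10, 11-01, 111-0, 1110-
Minterm coverage:
  m2 ⊆ -0010 [E]
  m4 ⊆ 00100 [E]
  m14 ⊆ -1110,0111-
  m15 ⊆ 0111- [E]
  m18 ⊆ -0010,10-10
  m25 ⊆ 11-01 [E]
  m28 ⊆ 111-0,1110-
  m29 ⊆ 11-01,1110-
  m30 ⊆ -1110,1-110,111-0
E = {-0010, 00100, 0111-, 11-01}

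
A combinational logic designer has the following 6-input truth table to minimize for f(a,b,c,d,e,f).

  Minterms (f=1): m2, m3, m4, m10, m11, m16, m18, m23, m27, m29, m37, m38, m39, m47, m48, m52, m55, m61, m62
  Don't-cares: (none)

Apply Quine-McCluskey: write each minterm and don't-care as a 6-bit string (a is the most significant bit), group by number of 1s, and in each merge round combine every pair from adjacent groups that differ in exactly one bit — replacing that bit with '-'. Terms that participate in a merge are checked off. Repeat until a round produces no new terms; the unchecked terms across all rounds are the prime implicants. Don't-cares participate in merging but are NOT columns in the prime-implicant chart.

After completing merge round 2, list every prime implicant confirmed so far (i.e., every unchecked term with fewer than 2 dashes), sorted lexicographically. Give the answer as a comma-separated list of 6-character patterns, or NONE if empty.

-10000, -10111, -11101, 0-0010, 0-1011, 000100, 0100-0, 1-0111, 10-111, 1001-1, 10011-, 110-00, 111110

[col 0] 000010*, 000011*, 000100, 001010*, 001011*, 010000*, 010010*, 010111*, 011011*, 011101*, 100101*, 100110*, 100111*, 101111*, 110000*, 110100*, 110111*, 111101*, 111110
[col 1] -10000, -10111, -11101, 0-0010, 0-1011, 00-010*, 00-011*, 00001-*, 00101-*, 0100-0, 1-0111, 10-111, 1001-1, 10011-, 110-00
[col 2] 00-01-
Prime implicants: -10000, -10111, -11101, 0-0010, 0-1011, 00-01-, 000100, 0100-0, 1-0111, 10-111, 1001-1, 10011-, 110-00, 111110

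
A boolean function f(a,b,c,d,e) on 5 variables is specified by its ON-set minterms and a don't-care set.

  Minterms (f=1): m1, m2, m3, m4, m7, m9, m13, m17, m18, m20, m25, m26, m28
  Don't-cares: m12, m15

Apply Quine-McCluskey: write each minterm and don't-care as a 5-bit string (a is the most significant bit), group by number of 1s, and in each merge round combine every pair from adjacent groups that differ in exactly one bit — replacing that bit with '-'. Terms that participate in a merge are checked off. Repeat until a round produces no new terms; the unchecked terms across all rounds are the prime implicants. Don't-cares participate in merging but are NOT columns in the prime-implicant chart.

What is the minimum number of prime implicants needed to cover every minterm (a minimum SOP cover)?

6

size-2^0 implicants → 00001(✓)  00010(✓)  00011(✓)  00100(✓)  00111(✓)  01001(✓)  01100(✓)  01101(✓)  01111(✓)  10001(✓)  10010(✓)  10100(✓)  11001(✓)  11010(✓)  11100(✓)
size-2^1 implicants → -0001(✓)  -0010  -0100(✓)  -1001(✓)  -1100(✓)  0-001(✓)  0-100(✓)  0-111  00-11  000-1  0001-  01-01  011-1  0110-  1-001(✓)  1-010  1-100(✓)
size-2^2 implicants → --001  --100
Unchecked terms (primes): --001, --100, -0010, 0-111, 00-11, 000-1, 0001-, 01-01, 011-1, 0110-, 1-010
Minterm coverage:
  m1 ⊆ --001,000-1
  m2 ⊆ -0010,0001-
  m3 ⊆ 00-11,000-1,0001-
  m4 ⊆ --100 [E]
  m7 ⊆ 0-111,00-11
  m9 ⊆ --001,01-01
  m13 ⊆ 01-01,011-1,0110-
  m17 ⊆ --001 [E]
  m18 ⊆ -0010,1-010
  m20 ⊆ --100 [E]
  m25 ⊆ --001 [E]
  m26 ⊆ 1-010 [E]
  m28 ⊆ --100 [E]
E = {--001, --100, 1-010}
Petrick residual → -0010, 00-11, 01-01
Cover = c'd'e + cd'e' + b'c'de' + a'b'de + a'bd'e + ac'de'  |cover|=6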